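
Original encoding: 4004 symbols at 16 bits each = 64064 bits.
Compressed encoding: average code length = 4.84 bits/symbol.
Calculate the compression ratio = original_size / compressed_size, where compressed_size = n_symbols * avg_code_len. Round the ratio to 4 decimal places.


original_size = n_symbols * orig_bits = 4004 * 16 = 64064 bits
compressed_size = n_symbols * avg_code_len = 4004 * 4.84 = 19379.36 bits
ratio = original_size / compressed_size = 64064 / 19379.36 = 3.3058

Compression ratio = 3.3058


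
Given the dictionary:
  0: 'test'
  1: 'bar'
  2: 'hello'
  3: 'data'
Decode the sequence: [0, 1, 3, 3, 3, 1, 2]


Look up each index in the dictionary:
  0 -> 'test'
  1 -> 'bar'
  3 -> 'data'
  3 -> 'data'
  3 -> 'data'
  1 -> 'bar'
  2 -> 'hello'

Decoded: "test bar data data data bar hello"


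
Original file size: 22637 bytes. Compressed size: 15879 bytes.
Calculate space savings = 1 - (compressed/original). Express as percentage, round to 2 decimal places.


ratio = compressed/original = 15879/22637 = 0.701462
savings = 1 - ratio = 1 - 0.701462 = 0.298538
as a percentage: 0.298538 * 100 = 29.85%

Space savings = 1 - 15879/22637 = 29.85%


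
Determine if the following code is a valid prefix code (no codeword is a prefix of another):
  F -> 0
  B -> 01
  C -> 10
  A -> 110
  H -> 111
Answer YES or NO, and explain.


Checking each pair (does one codeword prefix another?):
  F='0' vs B='01': prefix -- VIOLATION

NO -- this is NOT a valid prefix code. F (0) is a prefix of B (01).


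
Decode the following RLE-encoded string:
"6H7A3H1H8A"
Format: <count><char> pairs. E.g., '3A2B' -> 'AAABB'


Expanding each <count><char> pair:
  6H -> 'HHHHHH'
  7A -> 'AAAAAAA'
  3H -> 'HHH'
  1H -> 'H'
  8A -> 'AAAAAAAA'

Decoded = HHHHHHAAAAAAAHHHHAAAAAAAA


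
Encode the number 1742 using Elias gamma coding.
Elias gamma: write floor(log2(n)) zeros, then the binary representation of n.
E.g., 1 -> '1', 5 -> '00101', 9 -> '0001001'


num_bits = floor(log2(1742)) + 1 = 11
leading_zeros = num_bits - 1 = 10
binary(1742) = 11011001110

Elias gamma(1742) = '0000000000' + '11011001110' = 000000000011011001110 (21 bits)


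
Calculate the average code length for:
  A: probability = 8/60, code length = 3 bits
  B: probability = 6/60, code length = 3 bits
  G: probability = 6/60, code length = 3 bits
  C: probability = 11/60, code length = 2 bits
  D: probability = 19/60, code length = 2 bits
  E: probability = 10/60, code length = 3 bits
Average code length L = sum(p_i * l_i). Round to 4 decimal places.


Weighted contributions p_i * l_i:
  A: (8/60) * 3 = 24/60
  B: (6/60) * 3 = 18/60
  G: (6/60) * 3 = 18/60
  C: (11/60) * 2 = 22/60
  D: (19/60) * 2 = 38/60
  E: (10/60) * 3 = 30/60
Sum = (24 + 18 + 18 + 22 + 38 + 30)/60 = 150/60

L = 150/60 = 2.5000 bits/symbol


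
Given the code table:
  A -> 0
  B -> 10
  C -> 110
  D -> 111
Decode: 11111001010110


Decoding:
111 -> D
110 -> C
0 -> A
10 -> B
10 -> B
110 -> C


Result: DCABBC


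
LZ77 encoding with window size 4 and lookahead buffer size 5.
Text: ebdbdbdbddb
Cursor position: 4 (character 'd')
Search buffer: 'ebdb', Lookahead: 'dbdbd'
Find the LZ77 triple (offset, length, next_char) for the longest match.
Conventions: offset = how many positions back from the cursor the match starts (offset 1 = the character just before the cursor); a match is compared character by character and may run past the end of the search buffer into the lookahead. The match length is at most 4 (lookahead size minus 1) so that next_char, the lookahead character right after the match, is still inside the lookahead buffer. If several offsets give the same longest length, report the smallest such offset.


Try each offset into the search buffer:
  offset=1 (pos 3, char 'b'): match length 0
  offset=2 (pos 2, char 'd'): match length 4
  offset=3 (pos 1, char 'b'): match length 0
  offset=4 (pos 0, char 'e'): match length 0
Longest match has length 4 at offset 2.
next_char = character at position 4 + 4 = 8 -> 'd'

Best match: offset=2, length=4 (matching 'dbdb' starting at position 2)
LZ77 triple: (2, 4, 'd')


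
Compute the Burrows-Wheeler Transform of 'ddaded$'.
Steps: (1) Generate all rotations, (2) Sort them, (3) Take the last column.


Rotations (sorted):
  0: $ddaded -> last char: d
  1: aded$dd -> last char: d
  2: d$ddade -> last char: e
  3: daded$d -> last char: d
  4: ddaded$ -> last char: $
  5: ded$dda -> last char: a
  6: ed$ddad -> last char: d


BWT = dded$ad


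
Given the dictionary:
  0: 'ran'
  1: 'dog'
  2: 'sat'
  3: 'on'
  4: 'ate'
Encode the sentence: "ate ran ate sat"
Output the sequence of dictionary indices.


Look up each word in the dictionary:
  'ate' -> 4
  'ran' -> 0
  'ate' -> 4
  'sat' -> 2

Encoded: [4, 0, 4, 2]


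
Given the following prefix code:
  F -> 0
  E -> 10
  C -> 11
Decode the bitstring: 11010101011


Decoding step by step:
Bits 11 -> C
Bits 0 -> F
Bits 10 -> E
Bits 10 -> E
Bits 10 -> E
Bits 11 -> C


Decoded message: CFEEEC


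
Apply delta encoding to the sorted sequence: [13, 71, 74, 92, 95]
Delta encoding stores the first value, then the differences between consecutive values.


First value: 13
Deltas:
  71 - 13 = 58
  74 - 71 = 3
  92 - 74 = 18
  95 - 92 = 3


Delta encoded: [13, 58, 3, 18, 3]


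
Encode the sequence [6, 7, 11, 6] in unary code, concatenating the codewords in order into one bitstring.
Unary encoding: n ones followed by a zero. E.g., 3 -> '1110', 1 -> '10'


Encode each number as n ones followed by a terminating 0:
  6 -> 1111110 (7 bits)
  7 -> 11111110 (8 bits)
  11 -> 111111111110 (12 bits)
  6 -> 1111110 (7 bits)
Total length = 7 + 8 + 12 + 7 = 34 bits.

Unary([6, 7, 11, 6]) = 1111110111111101111111111101111110 (34 bits)


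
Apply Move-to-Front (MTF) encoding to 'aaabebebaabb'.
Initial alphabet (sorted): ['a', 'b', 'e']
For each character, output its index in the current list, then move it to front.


MTF encoding:
'a': index 0 in ['a', 'b', 'e'] -> ['a', 'b', 'e']
'a': index 0 in ['a', 'b', 'e'] -> ['a', 'b', 'e']
'a': index 0 in ['a', 'b', 'e'] -> ['a', 'b', 'e']
'b': index 1 in ['a', 'b', 'e'] -> ['b', 'a', 'e']
'e': index 2 in ['b', 'a', 'e'] -> ['e', 'b', 'a']
'b': index 1 in ['e', 'b', 'a'] -> ['b', 'e', 'a']
'e': index 1 in ['b', 'e', 'a'] -> ['e', 'b', 'a']
'b': index 1 in ['e', 'b', 'a'] -> ['b', 'e', 'a']
'a': index 2 in ['b', 'e', 'a'] -> ['a', 'b', 'e']
'a': index 0 in ['a', 'b', 'e'] -> ['a', 'b', 'e']
'b': index 1 in ['a', 'b', 'e'] -> ['b', 'a', 'e']
'b': index 0 in ['b', 'a', 'e'] -> ['b', 'a', 'e']


Output: [0, 0, 0, 1, 2, 1, 1, 1, 2, 0, 1, 0]


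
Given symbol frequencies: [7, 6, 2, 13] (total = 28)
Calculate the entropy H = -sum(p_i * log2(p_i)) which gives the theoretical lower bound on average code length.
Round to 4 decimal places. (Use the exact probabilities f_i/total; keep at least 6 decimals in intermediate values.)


Per-symbol terms -p_i * log2(p_i) with p_i = f_i/28:
  p = 7/28 = 0.250000: log2(p) = -2.000000, -p*log2(p) = 0.500000
  p = 6/28 = 0.214286: log2(p) = -2.222392, -p*log2(p) = 0.476227
  p = 2/28 = 0.071429: log2(p) = -3.807355, -p*log2(p) = 0.271954
  p = 13/28 = 0.464286: log2(p) = -1.106915, -p*log2(p) = 0.513925
H = 0.500000 + 0.476227 + 0.271954 + 0.513925 = 1.762106

H = 1.7621 bits/symbol


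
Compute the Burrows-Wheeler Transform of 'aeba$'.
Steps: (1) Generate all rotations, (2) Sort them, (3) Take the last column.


Rotations (sorted):
  0: $aeba -> last char: a
  1: a$aeb -> last char: b
  2: aeba$ -> last char: $
  3: ba$ae -> last char: e
  4: eba$a -> last char: a


BWT = ab$ea


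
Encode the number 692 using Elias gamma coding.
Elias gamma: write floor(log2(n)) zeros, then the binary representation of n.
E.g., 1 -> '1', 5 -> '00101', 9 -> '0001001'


num_bits = floor(log2(692)) + 1 = 10
leading_zeros = num_bits - 1 = 9
binary(692) = 1010110100

Elias gamma(692) = '000000000' + '1010110100' = 0000000001010110100 (19 bits)


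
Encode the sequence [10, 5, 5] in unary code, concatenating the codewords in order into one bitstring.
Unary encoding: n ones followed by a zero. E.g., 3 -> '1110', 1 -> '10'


Encode each number as n ones followed by a terminating 0:
  10 -> 11111111110 (11 bits)
  5 -> 111110 (6 bits)
  5 -> 111110 (6 bits)
Total length = 11 + 6 + 6 = 23 bits.

Unary([10, 5, 5]) = 11111111110111110111110 (23 bits)


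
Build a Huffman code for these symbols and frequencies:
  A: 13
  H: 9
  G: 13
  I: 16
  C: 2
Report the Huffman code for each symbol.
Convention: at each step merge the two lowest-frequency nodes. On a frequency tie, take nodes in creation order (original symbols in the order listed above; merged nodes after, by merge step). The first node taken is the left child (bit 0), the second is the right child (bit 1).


Huffman tree construction:
Step 1: Merge C(2) + H(9) = 11
Step 2: Merge (C+H)(11) + A(13) = 24
Step 3: Merge G(13) + I(16) = 29
Step 4: Merge ((C+H)+A)(24) + (G+I)(29) = 53
Read each symbol's code off the tree from the root (left child = 0, right child = 1).

Codes:
  A: 01 (length 2)
  H: 001 (length 3)
  G: 10 (length 2)
  I: 11 (length 2)
  C: 000 (length 3)
Average code length: 117/53 = 2.2075 bits/symbol


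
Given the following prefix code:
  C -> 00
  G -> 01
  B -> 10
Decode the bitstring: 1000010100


Decoding step by step:
Bits 10 -> B
Bits 00 -> C
Bits 01 -> G
Bits 01 -> G
Bits 00 -> C


Decoded message: BCGGC


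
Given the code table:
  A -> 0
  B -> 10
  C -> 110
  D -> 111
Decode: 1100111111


Decoding:
110 -> C
0 -> A
111 -> D
111 -> D


Result: CADD


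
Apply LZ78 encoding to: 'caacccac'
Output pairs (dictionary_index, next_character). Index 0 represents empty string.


LZ78 encoding steps:
Dictionary: {0: ''}
Step 1: w='' (idx 0), next='c' -> output (0, 'c'), add 'c' as idx 1
Step 2: w='' (idx 0), next='a' -> output (0, 'a'), add 'a' as idx 2
Step 3: w='a' (idx 2), next='c' -> output (2, 'c'), add 'ac' as idx 3
Step 4: w='c' (idx 1), next='c' -> output (1, 'c'), add 'cc' as idx 4
Step 5: w='ac' (idx 3), end of input -> output (3, '')


Encoded: [(0, 'c'), (0, 'a'), (2, 'c'), (1, 'c'), (3, '')]


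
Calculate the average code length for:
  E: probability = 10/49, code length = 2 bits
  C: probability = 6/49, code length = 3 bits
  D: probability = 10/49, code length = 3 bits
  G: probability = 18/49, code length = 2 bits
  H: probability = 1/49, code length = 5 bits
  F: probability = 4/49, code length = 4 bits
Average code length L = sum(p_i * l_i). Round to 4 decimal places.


Weighted contributions p_i * l_i:
  E: (10/49) * 2 = 20/49
  C: (6/49) * 3 = 18/49
  D: (10/49) * 3 = 30/49
  G: (18/49) * 2 = 36/49
  H: (1/49) * 5 = 5/49
  F: (4/49) * 4 = 16/49
Sum = (20 + 18 + 30 + 36 + 5 + 16)/49 = 125/49

L = 125/49 = 2.5510 bits/symbol


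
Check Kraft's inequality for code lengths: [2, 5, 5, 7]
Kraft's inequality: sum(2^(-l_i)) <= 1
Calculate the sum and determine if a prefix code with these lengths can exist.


Sum = 2^(-2) + 2^(-5) + 2^(-5) + 2^(-7)
    = 0.25 + 0.03125 + 0.03125 + 0.0078125
    = 41/128 = 0.3203125
Since 0.3203125 <= 1, Kraft's inequality IS satisfied.
A prefix code with these lengths CAN exist.

Kraft sum = 0.3203125. Satisfied.


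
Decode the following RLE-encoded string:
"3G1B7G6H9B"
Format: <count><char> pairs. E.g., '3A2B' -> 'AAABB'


Expanding each <count><char> pair:
  3G -> 'GGG'
  1B -> 'B'
  7G -> 'GGGGGGG'
  6H -> 'HHHHHH'
  9B -> 'BBBBBBBBB'

Decoded = GGGBGGGGGGGHHHHHHBBBBBBBBB


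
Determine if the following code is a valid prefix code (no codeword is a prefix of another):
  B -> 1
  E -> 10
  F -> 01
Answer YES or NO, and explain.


Checking each pair (does one codeword prefix another?):
  B='1' vs E='10': prefix -- VIOLATION

NO -- this is NOT a valid prefix code. B (1) is a prefix of E (10).


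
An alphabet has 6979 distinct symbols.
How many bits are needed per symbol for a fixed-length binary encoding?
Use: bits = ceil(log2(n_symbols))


log2(6979) = 12.7688
Bracket: 2^12 = 4096 < 6979 <= 2^13 = 8192
So ceil(log2(6979)) = 13

bits = ceil(log2(6979)) = ceil(12.7688) = 13 bits


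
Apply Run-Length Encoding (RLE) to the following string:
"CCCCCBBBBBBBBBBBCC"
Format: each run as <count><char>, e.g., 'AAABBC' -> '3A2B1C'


Scanning runs left to right:
  i=0: run of 'C' x 5 -> '5C'
  i=5: run of 'B' x 11 -> '11B'
  i=16: run of 'C' x 2 -> '2C'

RLE = 5C11B2C


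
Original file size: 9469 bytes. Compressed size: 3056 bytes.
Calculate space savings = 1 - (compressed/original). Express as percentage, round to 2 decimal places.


ratio = compressed/original = 3056/9469 = 0.322737
savings = 1 - ratio = 1 - 0.322737 = 0.677263
as a percentage: 0.677263 * 100 = 67.73%

Space savings = 1 - 3056/9469 = 67.73%


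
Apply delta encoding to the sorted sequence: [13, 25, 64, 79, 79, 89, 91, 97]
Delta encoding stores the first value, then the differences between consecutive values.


First value: 13
Deltas:
  25 - 13 = 12
  64 - 25 = 39
  79 - 64 = 15
  79 - 79 = 0
  89 - 79 = 10
  91 - 89 = 2
  97 - 91 = 6


Delta encoded: [13, 12, 39, 15, 0, 10, 2, 6]


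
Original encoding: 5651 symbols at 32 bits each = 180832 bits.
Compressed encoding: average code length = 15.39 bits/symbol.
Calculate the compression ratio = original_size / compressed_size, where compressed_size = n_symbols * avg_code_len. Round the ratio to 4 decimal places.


original_size = n_symbols * orig_bits = 5651 * 32 = 180832 bits
compressed_size = n_symbols * avg_code_len = 5651 * 15.39 = 86968.89 bits
ratio = original_size / compressed_size = 180832 / 86968.89 = 2.0793

Compression ratio = 2.0793


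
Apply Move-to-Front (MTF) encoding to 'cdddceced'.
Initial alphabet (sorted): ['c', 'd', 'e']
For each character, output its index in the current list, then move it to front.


MTF encoding:
'c': index 0 in ['c', 'd', 'e'] -> ['c', 'd', 'e']
'd': index 1 in ['c', 'd', 'e'] -> ['d', 'c', 'e']
'd': index 0 in ['d', 'c', 'e'] -> ['d', 'c', 'e']
'd': index 0 in ['d', 'c', 'e'] -> ['d', 'c', 'e']
'c': index 1 in ['d', 'c', 'e'] -> ['c', 'd', 'e']
'e': index 2 in ['c', 'd', 'e'] -> ['e', 'c', 'd']
'c': index 1 in ['e', 'c', 'd'] -> ['c', 'e', 'd']
'e': index 1 in ['c', 'e', 'd'] -> ['e', 'c', 'd']
'd': index 2 in ['e', 'c', 'd'] -> ['d', 'e', 'c']


Output: [0, 1, 0, 0, 1, 2, 1, 1, 2]


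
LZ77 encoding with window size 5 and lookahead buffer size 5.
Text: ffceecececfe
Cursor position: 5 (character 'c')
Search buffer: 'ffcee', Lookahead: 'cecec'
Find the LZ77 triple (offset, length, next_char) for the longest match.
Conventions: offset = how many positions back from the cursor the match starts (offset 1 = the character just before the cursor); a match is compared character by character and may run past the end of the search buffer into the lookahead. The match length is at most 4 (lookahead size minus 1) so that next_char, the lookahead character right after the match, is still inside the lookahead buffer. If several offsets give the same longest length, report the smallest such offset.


Try each offset into the search buffer:
  offset=1 (pos 4, char 'e'): match length 0
  offset=2 (pos 3, char 'e'): match length 0
  offset=3 (pos 2, char 'c'): match length 2
  offset=4 (pos 1, char 'f'): match length 0
  offset=5 (pos 0, char 'f'): match length 0
Longest match has length 2 at offset 3.
next_char = character at position 5 + 2 = 7 -> 'c'

Best match: offset=3, length=2 (matching 'ce' starting at position 2)
LZ77 triple: (3, 2, 'c')


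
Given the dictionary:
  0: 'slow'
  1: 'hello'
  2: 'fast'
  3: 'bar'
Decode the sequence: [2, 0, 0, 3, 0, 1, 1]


Look up each index in the dictionary:
  2 -> 'fast'
  0 -> 'slow'
  0 -> 'slow'
  3 -> 'bar'
  0 -> 'slow'
  1 -> 'hello'
  1 -> 'hello'

Decoded: "fast slow slow bar slow hello hello"


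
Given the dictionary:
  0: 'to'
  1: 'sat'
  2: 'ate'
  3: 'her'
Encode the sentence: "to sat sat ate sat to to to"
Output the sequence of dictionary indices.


Look up each word in the dictionary:
  'to' -> 0
  'sat' -> 1
  'sat' -> 1
  'ate' -> 2
  'sat' -> 1
  'to' -> 0
  'to' -> 0
  'to' -> 0

Encoded: [0, 1, 1, 2, 1, 0, 0, 0]


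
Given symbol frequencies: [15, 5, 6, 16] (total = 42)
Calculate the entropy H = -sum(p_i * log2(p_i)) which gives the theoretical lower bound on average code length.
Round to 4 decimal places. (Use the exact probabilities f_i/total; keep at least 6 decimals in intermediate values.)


Per-symbol terms -p_i * log2(p_i) with p_i = f_i/42:
  p = 15/42 = 0.357143: log2(p) = -1.485427, -p*log2(p) = 0.530510
  p = 5/42 = 0.119048: log2(p) = -3.070389, -p*log2(p) = 0.365523
  p = 6/42 = 0.142857: log2(p) = -2.807355, -p*log2(p) = 0.401051
  p = 16/42 = 0.380952: log2(p) = -1.392317, -p*log2(p) = 0.530407
H = 0.530510 + 0.365523 + 0.401051 + 0.530407 = 1.827491

H = 1.8275 bits/symbol


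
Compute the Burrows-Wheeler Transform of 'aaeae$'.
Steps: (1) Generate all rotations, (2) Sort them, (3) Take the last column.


Rotations (sorted):
  0: $aaeae -> last char: e
  1: aaeae$ -> last char: $
  2: ae$aae -> last char: e
  3: aeae$a -> last char: a
  4: e$aaea -> last char: a
  5: eae$aa -> last char: a


BWT = e$eaaa


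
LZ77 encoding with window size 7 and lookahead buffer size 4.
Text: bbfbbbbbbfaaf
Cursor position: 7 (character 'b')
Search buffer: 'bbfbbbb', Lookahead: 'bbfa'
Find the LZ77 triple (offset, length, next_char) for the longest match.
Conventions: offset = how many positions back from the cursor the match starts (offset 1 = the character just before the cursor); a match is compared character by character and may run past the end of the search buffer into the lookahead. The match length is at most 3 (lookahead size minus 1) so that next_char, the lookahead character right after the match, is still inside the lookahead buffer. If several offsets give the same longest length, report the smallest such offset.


Try each offset into the search buffer:
  offset=1 (pos 6, char 'b'): match length 2
  offset=2 (pos 5, char 'b'): match length 2
  offset=3 (pos 4, char 'b'): match length 2
  offset=4 (pos 3, char 'b'): match length 2
  offset=5 (pos 2, char 'f'): match length 0
  offset=6 (pos 1, char 'b'): match length 1
  offset=7 (pos 0, char 'b'): match length 3
Longest match has length 3 at offset 7.
next_char = character at position 7 + 3 = 10 -> 'a'

Best match: offset=7, length=3 (matching 'bbf' starting at position 0)
LZ77 triple: (7, 3, 'a')


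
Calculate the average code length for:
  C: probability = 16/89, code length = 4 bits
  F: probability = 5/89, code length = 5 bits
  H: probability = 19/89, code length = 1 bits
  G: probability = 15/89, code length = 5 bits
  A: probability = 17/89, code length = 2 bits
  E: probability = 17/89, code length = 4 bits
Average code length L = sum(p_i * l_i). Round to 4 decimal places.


Weighted contributions p_i * l_i:
  C: (16/89) * 4 = 64/89
  F: (5/89) * 5 = 25/89
  H: (19/89) * 1 = 19/89
  G: (15/89) * 5 = 75/89
  A: (17/89) * 2 = 34/89
  E: (17/89) * 4 = 68/89
Sum = (64 + 25 + 19 + 75 + 34 + 68)/89 = 285/89

L = 285/89 = 3.2022 bits/symbol


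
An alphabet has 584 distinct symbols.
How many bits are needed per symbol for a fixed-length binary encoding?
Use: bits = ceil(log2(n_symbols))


log2(584) = 9.1898
Bracket: 2^9 = 512 < 584 <= 2^10 = 1024
So ceil(log2(584)) = 10

bits = ceil(log2(584)) = ceil(9.1898) = 10 bits


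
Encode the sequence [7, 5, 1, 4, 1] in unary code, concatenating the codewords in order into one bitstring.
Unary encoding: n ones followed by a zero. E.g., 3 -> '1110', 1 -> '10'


Encode each number as n ones followed by a terminating 0:
  7 -> 11111110 (8 bits)
  5 -> 111110 (6 bits)
  1 -> 10 (2 bits)
  4 -> 11110 (5 bits)
  1 -> 10 (2 bits)
Total length = 8 + 6 + 2 + 5 + 2 = 23 bits.

Unary([7, 5, 1, 4, 1]) = 11111110111110101111010 (23 bits)


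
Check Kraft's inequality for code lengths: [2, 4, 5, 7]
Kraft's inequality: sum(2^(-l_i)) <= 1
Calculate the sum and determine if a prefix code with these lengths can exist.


Sum = 2^(-2) + 2^(-4) + 2^(-5) + 2^(-7)
    = 0.25 + 0.0625 + 0.03125 + 0.0078125
    = 45/128 = 0.3515625
Since 0.3515625 <= 1, Kraft's inequality IS satisfied.
A prefix code with these lengths CAN exist.

Kraft sum = 0.3515625. Satisfied.


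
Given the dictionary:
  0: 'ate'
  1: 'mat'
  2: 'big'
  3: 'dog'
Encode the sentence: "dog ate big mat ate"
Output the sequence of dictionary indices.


Look up each word in the dictionary:
  'dog' -> 3
  'ate' -> 0
  'big' -> 2
  'mat' -> 1
  'ate' -> 0

Encoded: [3, 0, 2, 1, 0]


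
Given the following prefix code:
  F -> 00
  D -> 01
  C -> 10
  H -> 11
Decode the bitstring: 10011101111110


Decoding step by step:
Bits 10 -> C
Bits 01 -> D
Bits 11 -> H
Bits 01 -> D
Bits 11 -> H
Bits 11 -> H
Bits 10 -> C


Decoded message: CDHDHHC


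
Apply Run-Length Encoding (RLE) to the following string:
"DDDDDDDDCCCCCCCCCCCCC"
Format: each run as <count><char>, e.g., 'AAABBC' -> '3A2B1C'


Scanning runs left to right:
  i=0: run of 'D' x 8 -> '8D'
  i=8: run of 'C' x 13 -> '13C'

RLE = 8D13C


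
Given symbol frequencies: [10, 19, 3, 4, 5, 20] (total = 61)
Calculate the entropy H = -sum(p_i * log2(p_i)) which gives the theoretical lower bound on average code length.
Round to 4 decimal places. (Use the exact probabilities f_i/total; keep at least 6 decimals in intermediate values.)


Per-symbol terms -p_i * log2(p_i) with p_i = f_i/61:
  p = 10/61 = 0.163934: log2(p) = -2.608809, -p*log2(p) = 0.427674
  p = 19/61 = 0.311475: log2(p) = -1.682810, -p*log2(p) = 0.524154
  p = 3/61 = 0.049180: log2(p) = -4.345775, -p*log2(p) = 0.213727
  p = 4/61 = 0.065574: log2(p) = -3.930737, -p*log2(p) = 0.257753
  p = 5/61 = 0.081967: log2(p) = -3.608809, -p*log2(p) = 0.295804
  p = 20/61 = 0.327869: log2(p) = -1.608809, -p*log2(p) = 0.527478
H = 0.427674 + 0.524154 + 0.213727 + 0.257753 + 0.295804 + 0.527478 = 2.246590

H = 2.2466 bits/symbol


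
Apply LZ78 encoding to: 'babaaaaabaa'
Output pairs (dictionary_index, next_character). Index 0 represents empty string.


LZ78 encoding steps:
Dictionary: {0: ''}
Step 1: w='' (idx 0), next='b' -> output (0, 'b'), add 'b' as idx 1
Step 2: w='' (idx 0), next='a' -> output (0, 'a'), add 'a' as idx 2
Step 3: w='b' (idx 1), next='a' -> output (1, 'a'), add 'ba' as idx 3
Step 4: w='a' (idx 2), next='a' -> output (2, 'a'), add 'aa' as idx 4
Step 5: w='aa' (idx 4), next='b' -> output (4, 'b'), add 'aab' as idx 5
Step 6: w='aa' (idx 4), end of input -> output (4, '')


Encoded: [(0, 'b'), (0, 'a'), (1, 'a'), (2, 'a'), (4, 'b'), (4, '')]


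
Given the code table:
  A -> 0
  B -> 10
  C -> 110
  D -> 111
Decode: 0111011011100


Decoding:
0 -> A
111 -> D
0 -> A
110 -> C
111 -> D
0 -> A
0 -> A


Result: ADACDAA


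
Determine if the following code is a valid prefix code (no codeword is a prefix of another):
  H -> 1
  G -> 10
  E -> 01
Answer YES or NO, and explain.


Checking each pair (does one codeword prefix another?):
  H='1' vs G='10': prefix -- VIOLATION

NO -- this is NOT a valid prefix code. H (1) is a prefix of G (10).


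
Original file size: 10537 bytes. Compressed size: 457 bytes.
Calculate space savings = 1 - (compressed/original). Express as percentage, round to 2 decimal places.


ratio = compressed/original = 457/10537 = 0.043371
savings = 1 - ratio = 1 - 0.043371 = 0.956629
as a percentage: 0.956629 * 100 = 95.66%

Space savings = 1 - 457/10537 = 95.66%


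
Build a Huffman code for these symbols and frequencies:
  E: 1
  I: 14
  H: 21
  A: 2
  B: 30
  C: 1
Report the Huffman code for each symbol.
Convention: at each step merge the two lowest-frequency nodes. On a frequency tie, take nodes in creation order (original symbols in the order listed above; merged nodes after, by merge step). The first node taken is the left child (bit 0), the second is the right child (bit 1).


Huffman tree construction:
Step 1: Merge E(1) + C(1) = 2
Step 2: Merge A(2) + (E+C)(2) = 4
Step 3: Merge (A+(E+C))(4) + I(14) = 18
Step 4: Merge ((A+(E+C))+I)(18) + H(21) = 39
Step 5: Merge B(30) + (((A+(E+C))+I)+H)(39) = 69
Read each symbol's code off the tree from the root (left child = 0, right child = 1).

Codes:
  E: 10010 (length 5)
  I: 101 (length 3)
  H: 11 (length 2)
  A: 1000 (length 4)
  B: 0 (length 1)
  C: 10011 (length 5)
Average code length: 132/69 = 1.9130 bits/symbol


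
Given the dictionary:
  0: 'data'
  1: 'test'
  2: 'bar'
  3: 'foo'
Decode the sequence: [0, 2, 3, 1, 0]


Look up each index in the dictionary:
  0 -> 'data'
  2 -> 'bar'
  3 -> 'foo'
  1 -> 'test'
  0 -> 'data'

Decoded: "data bar foo test data"


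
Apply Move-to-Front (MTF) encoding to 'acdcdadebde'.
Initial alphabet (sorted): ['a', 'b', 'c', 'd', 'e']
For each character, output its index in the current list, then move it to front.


MTF encoding:
'a': index 0 in ['a', 'b', 'c', 'd', 'e'] -> ['a', 'b', 'c', 'd', 'e']
'c': index 2 in ['a', 'b', 'c', 'd', 'e'] -> ['c', 'a', 'b', 'd', 'e']
'd': index 3 in ['c', 'a', 'b', 'd', 'e'] -> ['d', 'c', 'a', 'b', 'e']
'c': index 1 in ['d', 'c', 'a', 'b', 'e'] -> ['c', 'd', 'a', 'b', 'e']
'd': index 1 in ['c', 'd', 'a', 'b', 'e'] -> ['d', 'c', 'a', 'b', 'e']
'a': index 2 in ['d', 'c', 'a', 'b', 'e'] -> ['a', 'd', 'c', 'b', 'e']
'd': index 1 in ['a', 'd', 'c', 'b', 'e'] -> ['d', 'a', 'c', 'b', 'e']
'e': index 4 in ['d', 'a', 'c', 'b', 'e'] -> ['e', 'd', 'a', 'c', 'b']
'b': index 4 in ['e', 'd', 'a', 'c', 'b'] -> ['b', 'e', 'd', 'a', 'c']
'd': index 2 in ['b', 'e', 'd', 'a', 'c'] -> ['d', 'b', 'e', 'a', 'c']
'e': index 2 in ['d', 'b', 'e', 'a', 'c'] -> ['e', 'd', 'b', 'a', 'c']


Output: [0, 2, 3, 1, 1, 2, 1, 4, 4, 2, 2]


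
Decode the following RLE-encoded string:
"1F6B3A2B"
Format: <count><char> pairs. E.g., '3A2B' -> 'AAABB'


Expanding each <count><char> pair:
  1F -> 'F'
  6B -> 'BBBBBB'
  3A -> 'AAA'
  2B -> 'BB'

Decoded = FBBBBBBAAABB


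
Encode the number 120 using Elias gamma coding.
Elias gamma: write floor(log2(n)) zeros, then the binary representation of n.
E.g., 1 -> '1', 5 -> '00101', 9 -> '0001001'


num_bits = floor(log2(120)) + 1 = 7
leading_zeros = num_bits - 1 = 6
binary(120) = 1111000

Elias gamma(120) = '000000' + '1111000' = 0000001111000 (13 bits)


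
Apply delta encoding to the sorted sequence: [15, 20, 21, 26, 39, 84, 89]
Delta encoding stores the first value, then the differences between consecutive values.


First value: 15
Deltas:
  20 - 15 = 5
  21 - 20 = 1
  26 - 21 = 5
  39 - 26 = 13
  84 - 39 = 45
  89 - 84 = 5


Delta encoded: [15, 5, 1, 5, 13, 45, 5]


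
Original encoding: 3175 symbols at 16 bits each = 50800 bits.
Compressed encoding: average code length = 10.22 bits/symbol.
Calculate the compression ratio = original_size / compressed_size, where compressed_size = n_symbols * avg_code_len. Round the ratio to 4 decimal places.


original_size = n_symbols * orig_bits = 3175 * 16 = 50800 bits
compressed_size = n_symbols * avg_code_len = 3175 * 10.22 = 32448.5 bits
ratio = original_size / compressed_size = 50800 / 32448.5 = 1.5656

Compression ratio = 1.5656


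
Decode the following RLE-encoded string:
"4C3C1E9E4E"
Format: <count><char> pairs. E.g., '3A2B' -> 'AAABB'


Expanding each <count><char> pair:
  4C -> 'CCCC'
  3C -> 'CCC'
  1E -> 'E'
  9E -> 'EEEEEEEEE'
  4E -> 'EEEE'

Decoded = CCCCCCCEEEEEEEEEEEEEE


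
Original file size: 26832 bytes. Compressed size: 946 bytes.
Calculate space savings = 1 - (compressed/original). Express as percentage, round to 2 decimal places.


ratio = compressed/original = 946/26832 = 0.035256
savings = 1 - ratio = 1 - 0.035256 = 0.964744
as a percentage: 0.964744 * 100 = 96.47%

Space savings = 1 - 946/26832 = 96.47%


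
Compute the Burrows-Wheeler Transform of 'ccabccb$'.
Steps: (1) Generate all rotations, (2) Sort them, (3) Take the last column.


Rotations (sorted):
  0: $ccabccb -> last char: b
  1: abccb$cc -> last char: c
  2: b$ccabcc -> last char: c
  3: bccb$cca -> last char: a
  4: cabccb$c -> last char: c
  5: cb$ccabc -> last char: c
  6: ccabccb$ -> last char: $
  7: ccb$ccab -> last char: b


BWT = bccacc$b


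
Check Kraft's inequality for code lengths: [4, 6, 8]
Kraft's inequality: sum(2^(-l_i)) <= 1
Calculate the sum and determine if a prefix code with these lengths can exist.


Sum = 2^(-4) + 2^(-6) + 2^(-8)
    = 0.0625 + 0.015625 + 0.00390625
    = 21/256 = 0.08203125
Since 0.08203125 <= 1, Kraft's inequality IS satisfied.
A prefix code with these lengths CAN exist.

Kraft sum = 0.08203125. Satisfied.


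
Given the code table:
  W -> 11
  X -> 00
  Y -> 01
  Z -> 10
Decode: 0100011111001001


Decoding:
01 -> Y
00 -> X
01 -> Y
11 -> W
11 -> W
00 -> X
10 -> Z
01 -> Y


Result: YXYWWXZY


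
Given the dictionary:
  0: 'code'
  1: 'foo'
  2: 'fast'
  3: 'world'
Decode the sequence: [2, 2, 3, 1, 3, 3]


Look up each index in the dictionary:
  2 -> 'fast'
  2 -> 'fast'
  3 -> 'world'
  1 -> 'foo'
  3 -> 'world'
  3 -> 'world'

Decoded: "fast fast world foo world world"


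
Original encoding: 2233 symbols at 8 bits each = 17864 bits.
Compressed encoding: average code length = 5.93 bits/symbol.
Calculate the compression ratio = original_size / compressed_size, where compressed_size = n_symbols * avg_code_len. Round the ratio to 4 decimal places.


original_size = n_symbols * orig_bits = 2233 * 8 = 17864 bits
compressed_size = n_symbols * avg_code_len = 2233 * 5.93 = 13241.69 bits
ratio = original_size / compressed_size = 17864 / 13241.69 = 1.3491

Compression ratio = 1.3491


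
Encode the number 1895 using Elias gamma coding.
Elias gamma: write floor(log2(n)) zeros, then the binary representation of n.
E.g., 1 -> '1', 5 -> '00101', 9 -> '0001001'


num_bits = floor(log2(1895)) + 1 = 11
leading_zeros = num_bits - 1 = 10
binary(1895) = 11101100111

Elias gamma(1895) = '0000000000' + '11101100111' = 000000000011101100111 (21 bits)


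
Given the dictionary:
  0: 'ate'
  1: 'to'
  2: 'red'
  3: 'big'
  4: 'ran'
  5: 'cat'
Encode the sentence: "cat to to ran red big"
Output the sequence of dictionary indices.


Look up each word in the dictionary:
  'cat' -> 5
  'to' -> 1
  'to' -> 1
  'ran' -> 4
  'red' -> 2
  'big' -> 3

Encoded: [5, 1, 1, 4, 2, 3]


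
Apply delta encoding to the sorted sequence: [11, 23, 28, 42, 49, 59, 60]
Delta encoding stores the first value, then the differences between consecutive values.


First value: 11
Deltas:
  23 - 11 = 12
  28 - 23 = 5
  42 - 28 = 14
  49 - 42 = 7
  59 - 49 = 10
  60 - 59 = 1


Delta encoded: [11, 12, 5, 14, 7, 10, 1]


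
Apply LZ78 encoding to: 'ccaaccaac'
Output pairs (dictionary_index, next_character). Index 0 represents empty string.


LZ78 encoding steps:
Dictionary: {0: ''}
Step 1: w='' (idx 0), next='c' -> output (0, 'c'), add 'c' as idx 1
Step 2: w='c' (idx 1), next='a' -> output (1, 'a'), add 'ca' as idx 2
Step 3: w='' (idx 0), next='a' -> output (0, 'a'), add 'a' as idx 3
Step 4: w='c' (idx 1), next='c' -> output (1, 'c'), add 'cc' as idx 4
Step 5: w='a' (idx 3), next='a' -> output (3, 'a'), add 'aa' as idx 5
Step 6: w='c' (idx 1), end of input -> output (1, '')


Encoded: [(0, 'c'), (1, 'a'), (0, 'a'), (1, 'c'), (3, 'a'), (1, '')]


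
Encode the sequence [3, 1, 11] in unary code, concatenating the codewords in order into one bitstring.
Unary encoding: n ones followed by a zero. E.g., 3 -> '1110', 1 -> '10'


Encode each number as n ones followed by a terminating 0:
  3 -> 1110 (4 bits)
  1 -> 10 (2 bits)
  11 -> 111111111110 (12 bits)
Total length = 4 + 2 + 12 = 18 bits.

Unary([3, 1, 11]) = 111010111111111110 (18 bits)


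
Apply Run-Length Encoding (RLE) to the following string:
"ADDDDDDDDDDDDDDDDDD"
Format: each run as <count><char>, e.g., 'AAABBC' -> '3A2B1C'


Scanning runs left to right:
  i=0: run of 'A' x 1 -> '1A'
  i=1: run of 'D' x 18 -> '18D'

RLE = 1A18D


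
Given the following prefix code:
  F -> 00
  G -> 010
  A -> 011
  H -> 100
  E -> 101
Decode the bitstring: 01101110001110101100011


Decoding step by step:
Bits 011 -> A
Bits 011 -> A
Bits 100 -> H
Bits 011 -> A
Bits 101 -> E
Bits 011 -> A
Bits 00 -> F
Bits 011 -> A


Decoded message: AAHAEAFA


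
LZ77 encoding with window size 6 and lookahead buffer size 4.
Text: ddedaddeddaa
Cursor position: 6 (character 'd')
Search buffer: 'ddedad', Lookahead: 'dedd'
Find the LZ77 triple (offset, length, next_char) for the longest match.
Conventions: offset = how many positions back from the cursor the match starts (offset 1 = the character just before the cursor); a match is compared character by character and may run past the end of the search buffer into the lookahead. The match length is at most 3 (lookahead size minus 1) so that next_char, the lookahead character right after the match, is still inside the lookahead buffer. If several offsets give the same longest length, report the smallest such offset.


Try each offset into the search buffer:
  offset=1 (pos 5, char 'd'): match length 1
  offset=2 (pos 4, char 'a'): match length 0
  offset=3 (pos 3, char 'd'): match length 1
  offset=4 (pos 2, char 'e'): match length 0
  offset=5 (pos 1, char 'd'): match length 3
  offset=6 (pos 0, char 'd'): match length 1
Longest match has length 3 at offset 5.
next_char = character at position 6 + 3 = 9 -> 'd'

Best match: offset=5, length=3 (matching 'ded' starting at position 1)
LZ77 triple: (5, 3, 'd')


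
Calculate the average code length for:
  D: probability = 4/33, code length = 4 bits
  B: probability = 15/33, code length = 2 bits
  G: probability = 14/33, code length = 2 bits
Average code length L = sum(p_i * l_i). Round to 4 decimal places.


Weighted contributions p_i * l_i:
  D: (4/33) * 4 = 16/33
  B: (15/33) * 2 = 30/33
  G: (14/33) * 2 = 28/33
Sum = (16 + 30 + 28)/33 = 74/33

L = 74/33 = 2.2424 bits/symbol


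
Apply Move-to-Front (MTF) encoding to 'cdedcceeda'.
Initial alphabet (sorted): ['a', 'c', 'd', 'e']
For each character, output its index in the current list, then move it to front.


MTF encoding:
'c': index 1 in ['a', 'c', 'd', 'e'] -> ['c', 'a', 'd', 'e']
'd': index 2 in ['c', 'a', 'd', 'e'] -> ['d', 'c', 'a', 'e']
'e': index 3 in ['d', 'c', 'a', 'e'] -> ['e', 'd', 'c', 'a']
'd': index 1 in ['e', 'd', 'c', 'a'] -> ['d', 'e', 'c', 'a']
'c': index 2 in ['d', 'e', 'c', 'a'] -> ['c', 'd', 'e', 'a']
'c': index 0 in ['c', 'd', 'e', 'a'] -> ['c', 'd', 'e', 'a']
'e': index 2 in ['c', 'd', 'e', 'a'] -> ['e', 'c', 'd', 'a']
'e': index 0 in ['e', 'c', 'd', 'a'] -> ['e', 'c', 'd', 'a']
'd': index 2 in ['e', 'c', 'd', 'a'] -> ['d', 'e', 'c', 'a']
'a': index 3 in ['d', 'e', 'c', 'a'] -> ['a', 'd', 'e', 'c']


Output: [1, 2, 3, 1, 2, 0, 2, 0, 2, 3]


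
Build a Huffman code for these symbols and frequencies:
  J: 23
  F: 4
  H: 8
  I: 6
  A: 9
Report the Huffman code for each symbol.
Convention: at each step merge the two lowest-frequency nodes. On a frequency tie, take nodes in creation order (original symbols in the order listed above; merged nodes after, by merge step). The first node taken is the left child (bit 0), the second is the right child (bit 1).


Huffman tree construction:
Step 1: Merge F(4) + I(6) = 10
Step 2: Merge H(8) + A(9) = 17
Step 3: Merge (F+I)(10) + (H+A)(17) = 27
Step 4: Merge J(23) + ((F+I)+(H+A))(27) = 50
Read each symbol's code off the tree from the root (left child = 0, right child = 1).

Codes:
  J: 0 (length 1)
  F: 100 (length 3)
  H: 110 (length 3)
  I: 101 (length 3)
  A: 111 (length 3)
Average code length: 104/50 = 2.0800 bits/symbol


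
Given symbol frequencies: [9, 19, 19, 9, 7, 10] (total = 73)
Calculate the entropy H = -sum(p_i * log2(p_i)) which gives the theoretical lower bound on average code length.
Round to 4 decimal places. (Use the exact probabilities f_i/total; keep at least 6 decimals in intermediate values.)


Per-symbol terms -p_i * log2(p_i) with p_i = f_i/73:
  p = 9/73 = 0.123288: log2(p) = -3.019900, -p*log2(p) = 0.372316
  p = 19/73 = 0.260274: log2(p) = -1.941897, -p*log2(p) = 0.505425
  p = 19/73 = 0.260274: log2(p) = -1.941897, -p*log2(p) = 0.505425
  p = 9/73 = 0.123288: log2(p) = -3.019900, -p*log2(p) = 0.372316
  p = 7/73 = 0.095890: log2(p) = -3.382470, -p*log2(p) = 0.324346
  p = 10/73 = 0.136986: log2(p) = -2.867896, -p*log2(p) = 0.392863
H = 0.372316 + 0.505425 + 0.505425 + 0.372316 + 0.324346 + 0.392863 = 2.472691

H = 2.4727 bits/symbol


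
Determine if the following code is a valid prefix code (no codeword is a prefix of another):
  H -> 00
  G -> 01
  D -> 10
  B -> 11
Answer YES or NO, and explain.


Checking each pair (does one codeword prefix another?):
  H='00' vs G='01': no prefix
  H='00' vs D='10': no prefix
  H='00' vs B='11': no prefix
  G='01' vs H='00': no prefix
  G='01' vs D='10': no prefix
  G='01' vs B='11': no prefix
  D='10' vs H='00': no prefix
  D='10' vs G='01': no prefix
  D='10' vs B='11': no prefix
  B='11' vs H='00': no prefix
  B='11' vs G='01': no prefix
  B='11' vs D='10': no prefix
No violation found over all pairs.

YES -- this is a valid prefix code. No codeword is a prefix of any other codeword.


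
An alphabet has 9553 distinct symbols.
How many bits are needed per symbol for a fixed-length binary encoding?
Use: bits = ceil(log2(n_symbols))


log2(9553) = 13.2217
Bracket: 2^13 = 8192 < 9553 <= 2^14 = 16384
So ceil(log2(9553)) = 14

bits = ceil(log2(9553)) = ceil(13.2217) = 14 bits


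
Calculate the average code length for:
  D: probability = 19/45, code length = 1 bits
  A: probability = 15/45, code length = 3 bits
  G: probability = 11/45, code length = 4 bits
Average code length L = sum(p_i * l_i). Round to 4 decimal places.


Weighted contributions p_i * l_i:
  D: (19/45) * 1 = 19/45
  A: (15/45) * 3 = 45/45
  G: (11/45) * 4 = 44/45
Sum = (19 + 45 + 44)/45 = 108/45

L = 108/45 = 2.4000 bits/symbol


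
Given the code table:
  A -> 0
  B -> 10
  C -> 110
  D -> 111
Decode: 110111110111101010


Decoding:
110 -> C
111 -> D
110 -> C
111 -> D
10 -> B
10 -> B
10 -> B


Result: CDCDBBB


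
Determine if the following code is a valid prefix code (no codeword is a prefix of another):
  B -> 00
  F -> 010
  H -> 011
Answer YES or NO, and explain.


Checking each pair (does one codeword prefix another?):
  B='00' vs F='010': no prefix
  B='00' vs H='011': no prefix
  F='010' vs B='00': no prefix
  F='010' vs H='011': no prefix
  H='011' vs B='00': no prefix
  H='011' vs F='010': no prefix
No violation found over all pairs.

YES -- this is a valid prefix code. No codeword is a prefix of any other codeword.


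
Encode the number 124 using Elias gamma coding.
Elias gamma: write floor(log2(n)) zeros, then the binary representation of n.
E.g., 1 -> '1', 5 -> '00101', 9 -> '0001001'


num_bits = floor(log2(124)) + 1 = 7
leading_zeros = num_bits - 1 = 6
binary(124) = 1111100

Elias gamma(124) = '000000' + '1111100' = 0000001111100 (13 bits)


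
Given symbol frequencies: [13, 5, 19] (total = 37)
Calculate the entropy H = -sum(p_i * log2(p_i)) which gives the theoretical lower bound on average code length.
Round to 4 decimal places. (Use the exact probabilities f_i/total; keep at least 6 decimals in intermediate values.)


Per-symbol terms -p_i * log2(p_i) with p_i = f_i/37:
  p = 13/37 = 0.351351: log2(p) = -1.509014, -p*log2(p) = 0.530194
  p = 5/37 = 0.135135: log2(p) = -2.887525, -p*log2(p) = 0.390206
  p = 19/37 = 0.513514: log2(p) = -0.961526, -p*log2(p) = 0.493757
H = 0.530194 + 0.390206 + 0.493757 = 1.414157

H = 1.4142 bits/symbol


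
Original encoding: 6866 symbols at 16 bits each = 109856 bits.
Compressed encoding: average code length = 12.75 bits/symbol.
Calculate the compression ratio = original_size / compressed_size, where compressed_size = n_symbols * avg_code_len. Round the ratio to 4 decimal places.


original_size = n_symbols * orig_bits = 6866 * 16 = 109856 bits
compressed_size = n_symbols * avg_code_len = 6866 * 12.75 = 87541.5 bits
ratio = original_size / compressed_size = 109856 / 87541.5 = 1.2549

Compression ratio = 1.2549


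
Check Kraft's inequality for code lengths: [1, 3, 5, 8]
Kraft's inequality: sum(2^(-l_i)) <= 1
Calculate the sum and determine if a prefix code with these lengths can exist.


Sum = 2^(-1) + 2^(-3) + 2^(-5) + 2^(-8)
    = 0.5 + 0.125 + 0.03125 + 0.00390625
    = 169/256 = 0.66015625
Since 0.66015625 <= 1, Kraft's inequality IS satisfied.
A prefix code with these lengths CAN exist.

Kraft sum = 0.66015625. Satisfied.
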